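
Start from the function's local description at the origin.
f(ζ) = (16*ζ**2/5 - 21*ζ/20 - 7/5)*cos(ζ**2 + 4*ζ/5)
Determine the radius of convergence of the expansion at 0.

The factor cos(ζ**2 + 4*ζ/5) is entire and contributes no finite singular point.
The polynomial part has no poles.
No finite singular points: the Taylor series at 0 converges everywhere.

The radius of convergence is infinite.


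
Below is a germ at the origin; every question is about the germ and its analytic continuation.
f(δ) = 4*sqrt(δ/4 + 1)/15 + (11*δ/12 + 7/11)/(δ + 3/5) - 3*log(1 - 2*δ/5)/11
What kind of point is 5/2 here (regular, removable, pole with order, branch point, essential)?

The point is a logarithmic branch point.

The term (-3/11)*log(1 - δ/(5/2)) has argument 1 - 5/2/(5/2) = 0 at 5/2: a logarithmic (infinitely-sheeted) branch point; the remaining terms are analytic or single-valued there.


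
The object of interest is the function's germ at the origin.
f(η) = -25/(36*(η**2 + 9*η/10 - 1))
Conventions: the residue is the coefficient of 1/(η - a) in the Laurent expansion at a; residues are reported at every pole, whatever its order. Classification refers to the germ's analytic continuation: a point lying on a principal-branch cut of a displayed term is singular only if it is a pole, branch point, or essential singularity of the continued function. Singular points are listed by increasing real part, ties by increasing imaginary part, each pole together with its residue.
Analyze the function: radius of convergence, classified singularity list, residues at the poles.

Radius of convergence at 0: -9/20 + (1/20)*sqrt(481).
At -9/20 - (1/20)*sqrt(481): a pole of order 1; residue (125/8658)*sqrt(481).
At -9/20 + (1/20)*sqrt(481): a pole of order 1; residue -(125/8658)*sqrt(481).

Denominator factor (η**2 + 9*η/10 - 1): discriminant 481/100, real irrational roots -9/20 + (1/20)*sqrt(481) and -9/20 - (1/20)*sqrt(481); poles of order 1, moduli -9/20 + (1/20)*sqrt(481) and 9/20 + (1/20)*sqrt(481).
The radius of convergence is the smallest modulus among the singular points: -9/20 + (1/20)*sqrt(481).
The factor η**2 + 9*η/10 - 1 splits as (η - a)(η - a') with a = -9/20 - (1/20)*sqrt(481), a' = -9/20 + (1/20)*sqrt(481). At the order-1 pole a set g(η) = (η - a)*f(η) = [-25/36] / (η - a').
Simple pole: residue = g(a) at a = -9/20 - (1/20)*sqrt(481), which is (125/8658)*sqrt(481).
The factor η**2 + 9*η/10 - 1 splits as (η - a)(η - a') with a = -9/20 + (1/20)*sqrt(481), a' = -9/20 - (1/20)*sqrt(481). At the order-1 pole a set g(η) = (η - a)*f(η) = [-25/36] / (η - a').
Simple pole: residue = g(a) at a = -9/20 + (1/20)*sqrt(481), which is -(125/8658)*sqrt(481).
List the singular points by increasing real part (a conjugate pair: the negative imaginary part first).


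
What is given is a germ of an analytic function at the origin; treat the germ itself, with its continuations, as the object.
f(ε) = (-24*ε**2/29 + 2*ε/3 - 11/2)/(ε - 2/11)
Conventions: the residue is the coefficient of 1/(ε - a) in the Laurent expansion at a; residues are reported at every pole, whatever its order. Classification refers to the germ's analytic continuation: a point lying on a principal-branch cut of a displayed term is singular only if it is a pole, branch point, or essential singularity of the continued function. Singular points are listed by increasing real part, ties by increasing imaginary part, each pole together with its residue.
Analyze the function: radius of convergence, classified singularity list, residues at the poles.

Radius of convergence at 0: 2/11.
At 2/11: a pole of order 1; residue -113821/21054.

Denominator factor (ε - 2/11): pole of order 1 at 2/11, modulus 2/11.
The radius of convergence is the smallest modulus among the singular points: 2/11.
At the order-1 pole 2/11 set g(ε) = (ε - (2/11))*f(ε) = -24*ε**2/29 + 2*ε/3 - 11/2.
Simple pole: residue = g(a) at a = 2/11, which is -113821/21054.


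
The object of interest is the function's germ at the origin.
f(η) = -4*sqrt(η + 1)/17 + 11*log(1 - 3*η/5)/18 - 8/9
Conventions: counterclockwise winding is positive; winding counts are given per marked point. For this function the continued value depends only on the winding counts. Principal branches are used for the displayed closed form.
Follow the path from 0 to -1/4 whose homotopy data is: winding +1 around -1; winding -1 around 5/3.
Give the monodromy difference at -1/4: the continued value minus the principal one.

Continued minus principal equals ((4/17)*sqrt(3)) - ((11/9)*pi)*i.

The rational part is single-valued and drops out of the difference; each branch term changes only by its own monodromy.
(-4/17)*sqrt(1 - η/(-1)): winding +1 is odd, the square root flips sign, contributing -2*(-4/17)*sqrt(1 - (-1/4)/(-1)) = -2*(-4/17)*sqrt(3/4) = (4/17)*sqrt(3).
(11/18)*log(1 - η/(5/3)): each positive loop around 5/3 adds 2*pi*i to the log, so winding -1 contributes (11/18)*(-1)*2*pi*i = -(11/9)*pi*i.
Summing the contributions at η = -1/4 gives ((4/17)*sqrt(3)) - ((11/9)*pi)*i.


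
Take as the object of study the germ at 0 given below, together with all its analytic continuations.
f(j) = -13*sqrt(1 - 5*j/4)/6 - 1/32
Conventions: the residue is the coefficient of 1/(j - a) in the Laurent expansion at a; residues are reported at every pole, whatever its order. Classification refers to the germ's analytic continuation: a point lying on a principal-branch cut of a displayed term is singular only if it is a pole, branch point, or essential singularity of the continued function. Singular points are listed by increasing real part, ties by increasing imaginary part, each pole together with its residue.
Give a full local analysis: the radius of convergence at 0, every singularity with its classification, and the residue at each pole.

Radius of convergence at 0: 4/5.
At 4/5: an algebraic (square-root) branch point.

Branch term (-13/6)*sqrt(1 - j/(4/5)): its argument vanishes at j = 4/5, a square-root branch point, modulus 4/5.
The radius of convergence is the smallest modulus among the singular points: 4/5.


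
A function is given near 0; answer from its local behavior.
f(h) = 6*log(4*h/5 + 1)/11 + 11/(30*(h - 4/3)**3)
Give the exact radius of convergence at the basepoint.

The radius of convergence is 5/4.

Denominator factor (h - 4/3)^3: pole of order 3 at 4/3, modulus 4/3.
Branch term (6/11)*log(1 - h/(-5/4)): its argument vanishes at h = -5/4, a logarithmic branch point, modulus 5/4.
The radius of convergence is the smallest modulus among the singular points: 5/4.


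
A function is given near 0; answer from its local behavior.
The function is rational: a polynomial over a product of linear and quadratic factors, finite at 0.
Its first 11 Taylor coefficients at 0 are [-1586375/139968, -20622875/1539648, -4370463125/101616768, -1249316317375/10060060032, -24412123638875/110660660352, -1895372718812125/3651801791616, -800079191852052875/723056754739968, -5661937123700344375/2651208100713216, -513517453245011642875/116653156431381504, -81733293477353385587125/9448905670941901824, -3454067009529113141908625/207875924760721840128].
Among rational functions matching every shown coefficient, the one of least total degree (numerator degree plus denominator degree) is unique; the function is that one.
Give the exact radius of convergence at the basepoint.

The radius of convergence is 3/5.

No rational of total degree below 9 reproduces all 11 coefficients; solving the [0/9] Pade equations on them gives f(u) = 37/(24*(u - 3/5)**3*(u**2 + 12*u/11 + 6/7)**3), whose expansion matches every shown term.
Denominator factor (u**2 + 12*u/11 + 6/7)^3: discriminant -1896/847, complex-conjugate roots (-6/11) + ((1/77)*sqrt(3318))*i and (-6/11) - ((1/77)*sqrt(3318))*i; poles of order 3, moduli (1/7)*sqrt(42) and (1/7)*sqrt(42).
Denominator factor (u - 3/5)^3: pole of order 3 at 3/5, modulus 3/5.
The radius of convergence is the smallest modulus among the singular points: 3/5.


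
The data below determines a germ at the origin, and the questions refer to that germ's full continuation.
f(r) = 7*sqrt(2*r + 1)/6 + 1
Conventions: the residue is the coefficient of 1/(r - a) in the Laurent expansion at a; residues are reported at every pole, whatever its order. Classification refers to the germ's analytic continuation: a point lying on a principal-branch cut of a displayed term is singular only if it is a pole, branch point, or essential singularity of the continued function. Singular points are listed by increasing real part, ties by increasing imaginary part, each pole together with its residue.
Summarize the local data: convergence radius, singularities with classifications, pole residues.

Radius of convergence at 0: 1/2.
At -1/2: an algebraic (square-root) branch point.

Branch term (7/6)*sqrt(1 - r/(-1/2)): its argument vanishes at r = -1/2, a square-root branch point, modulus 1/2.
The radius of convergence is the smallest modulus among the singular points: 1/2.


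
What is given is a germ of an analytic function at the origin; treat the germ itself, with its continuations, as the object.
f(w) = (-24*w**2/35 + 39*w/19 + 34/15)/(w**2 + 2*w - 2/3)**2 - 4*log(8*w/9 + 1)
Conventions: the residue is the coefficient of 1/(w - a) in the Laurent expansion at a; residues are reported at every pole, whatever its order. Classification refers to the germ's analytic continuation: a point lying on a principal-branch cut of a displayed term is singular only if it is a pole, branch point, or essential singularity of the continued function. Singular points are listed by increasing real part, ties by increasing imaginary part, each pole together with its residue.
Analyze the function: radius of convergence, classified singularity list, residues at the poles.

Denominator factor (w**2 + 2*w - 2/3)^2: discriminant 20/3, real irrational roots -1 + (1/3)*sqrt(15) and -1 - (1/3)*sqrt(15); poles of order 2, moduli -1 + (1/3)*sqrt(15) and 1 + (1/3)*sqrt(15).
Branch term (-4)*log(1 - w/(-9/8)): its argument vanishes at w = -9/8, a logarithmic branch point, modulus 9/8.
The radius of convergence is the smallest modulus among the singular points: -1 + (1/3)*sqrt(15).
The branch term is analytic at -1 - (1/3)*sqrt(15) and contributes nothing to the residue; only the rational part matters.
The factor w**2 + 2*w - 2/3 splits as (w - a)(w - a') with a = -1 - (1/3)*sqrt(15), a' = -1 + (1/3)*sqrt(15). At the order-2 pole a set g(w) = (w - a)^2*(rational part) = [-24*w**2/35 + 39*w/19 + 34/15] / (w - a')^2.
Order-2 pole: residue = g'(a); g'(-1 - (1/3)*sqrt(15)) = (1339/66500)*sqrt(15), so the residue is (1339/66500)*sqrt(15).
The branch term is analytic at -1 + (1/3)*sqrt(15) and contributes nothing to the residue; only the rational part matters.
The factor w**2 + 2*w - 2/3 splits as (w - a)(w - a') with a = -1 + (1/3)*sqrt(15), a' = -1 - (1/3)*sqrt(15). At the order-2 pole a set g(w) = (w - a)^2*(rational part) = [-24*w**2/35 + 39*w/19 + 34/15] / (w - a')^2.
Order-2 pole: residue = g'(a); g'(-1 + (1/3)*sqrt(15)) = -(1339/66500)*sqrt(15), so the residue is -(1339/66500)*sqrt(15).
List the singular points by increasing real part (a conjugate pair: the negative imaginary part first).

Radius of convergence at 0: -1 + (1/3)*sqrt(15).
At -1 - (1/3)*sqrt(15): a pole of order 2; residue (1339/66500)*sqrt(15).
At -9/8: a logarithmic branch point.
At -1 + (1/3)*sqrt(15): a pole of order 2; residue -(1339/66500)*sqrt(15).


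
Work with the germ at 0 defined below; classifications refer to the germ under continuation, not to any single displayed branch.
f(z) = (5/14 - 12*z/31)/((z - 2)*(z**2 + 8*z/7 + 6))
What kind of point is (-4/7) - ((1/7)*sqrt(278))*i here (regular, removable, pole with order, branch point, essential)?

The point is a pole of order 1.

The denominator factor z**2 + 8*z/7 + 6 vanishes at (-4/7) - ((1/7)*sqrt(278))*i and appears to the power 1; the numerator there equals (251/434) + ((12/217)*sqrt(278))*i, nonzero, and no other factor vanishes.
Hence a pole whose order is the multiplicity, 1.


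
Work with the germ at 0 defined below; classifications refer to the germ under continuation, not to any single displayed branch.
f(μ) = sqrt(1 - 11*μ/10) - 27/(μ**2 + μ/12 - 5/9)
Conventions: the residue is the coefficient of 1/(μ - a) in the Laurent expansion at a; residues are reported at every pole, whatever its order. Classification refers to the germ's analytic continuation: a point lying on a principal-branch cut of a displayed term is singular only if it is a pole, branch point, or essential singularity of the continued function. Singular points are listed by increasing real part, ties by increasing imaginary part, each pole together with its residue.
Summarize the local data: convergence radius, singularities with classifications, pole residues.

Denominator factor (μ**2 + μ/12 - 5/9): discriminant 107/48, real irrational roots -1/24 + (1/24)*sqrt(321) and -1/24 - (1/24)*sqrt(321); poles of order 1, moduli -1/24 + (1/24)*sqrt(321) and 1/24 + (1/24)*sqrt(321).
Branch term (1)*sqrt(1 - μ/(10/11)): its argument vanishes at μ = 10/11, a square-root branch point, modulus 10/11.
The radius of convergence is the smallest modulus among the singular points: -1/24 + (1/24)*sqrt(321).
The branch term is analytic at -1/24 - (1/24)*sqrt(321) and contributes nothing to the residue; only the rational part matters.
The factor μ**2 + μ/12 - 5/9 splits as (μ - a)(μ - a') with a = -1/24 - (1/24)*sqrt(321), a' = -1/24 + (1/24)*sqrt(321). At the order-1 pole a set g(μ) = (μ - a)*(rational part) = [-27] / (μ - a').
Simple pole: residue = g(a) at a = -1/24 - (1/24)*sqrt(321), which is (108/107)*sqrt(321).
The branch term is analytic at -1/24 + (1/24)*sqrt(321) and contributes nothing to the residue; only the rational part matters.
The factor μ**2 + μ/12 - 5/9 splits as (μ - a)(μ - a') with a = -1/24 + (1/24)*sqrt(321), a' = -1/24 - (1/24)*sqrt(321). At the order-1 pole a set g(μ) = (μ - a)*(rational part) = [-27] / (μ - a').
Simple pole: residue = g(a) at a = -1/24 + (1/24)*sqrt(321), which is -(108/107)*sqrt(321).
List the singular points by increasing real part (a conjugate pair: the negative imaginary part first).

Radius of convergence at 0: -1/24 + (1/24)*sqrt(321).
At -1/24 - (1/24)*sqrt(321): a pole of order 1; residue (108/107)*sqrt(321).
At -1/24 + (1/24)*sqrt(321): a pole of order 1; residue -(108/107)*sqrt(321).
At 10/11: an algebraic (square-root) branch point.


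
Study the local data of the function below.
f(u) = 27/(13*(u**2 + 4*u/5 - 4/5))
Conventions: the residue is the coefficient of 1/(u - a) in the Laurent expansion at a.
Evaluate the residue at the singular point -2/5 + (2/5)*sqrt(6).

The factor u**2 + 4*u/5 - 4/5 splits as (u - a)(u - a') with a = -2/5 + (2/5)*sqrt(6), a' = -2/5 - (2/5)*sqrt(6). At the order-1 pole a set g(u) = (u - a)*f(u) = [27/13] / (u - a').
Simple pole: residue = g(a) at a = -2/5 + (2/5)*sqrt(6), which is (45/104)*sqrt(6).

The residue is (45/104)*sqrt(6).


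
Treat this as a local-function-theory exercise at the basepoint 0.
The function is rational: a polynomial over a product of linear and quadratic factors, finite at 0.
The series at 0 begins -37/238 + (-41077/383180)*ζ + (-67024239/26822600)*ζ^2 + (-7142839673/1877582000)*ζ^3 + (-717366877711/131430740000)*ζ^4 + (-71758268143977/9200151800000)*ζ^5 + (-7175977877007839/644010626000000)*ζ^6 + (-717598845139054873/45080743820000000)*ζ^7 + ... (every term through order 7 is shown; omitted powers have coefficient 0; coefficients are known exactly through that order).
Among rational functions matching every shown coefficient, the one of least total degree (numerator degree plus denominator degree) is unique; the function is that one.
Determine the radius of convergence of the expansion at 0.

The radius of convergence is 7/10.

No rational of total degree below 4 reproduces all 8 coefficients; solving the [2/2] Pade equations on them gives f(ζ) = (-33*ζ**2/2 + 21*ζ/23 - 37/34)/((ζ - 10)*(ζ - 7/10)), whose expansion matches every shown term.
Denominator factor (ζ - 7/10): pole of order 1 at 7/10, modulus 7/10.
Denominator factor (ζ - 10): pole of order 1 at 10, modulus 10.
The radius of convergence is the smallest modulus among the singular points: 7/10.


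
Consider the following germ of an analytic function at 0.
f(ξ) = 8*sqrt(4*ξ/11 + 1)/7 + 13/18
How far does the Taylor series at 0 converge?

The radius of convergence is 11/4.

Branch term (8/7)*sqrt(1 - ξ/(-11/4)): its argument vanishes at ξ = -11/4, a square-root branch point, modulus 11/4.
The radius of convergence is the smallest modulus among the singular points: 11/4.


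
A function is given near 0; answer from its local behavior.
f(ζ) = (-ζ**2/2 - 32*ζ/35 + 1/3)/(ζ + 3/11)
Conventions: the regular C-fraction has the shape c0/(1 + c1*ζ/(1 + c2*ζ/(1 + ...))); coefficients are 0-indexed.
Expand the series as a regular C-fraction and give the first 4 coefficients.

Taylor coefficients (expand at 0): a_0 = 11/9, a_1 = -7403/945, a_2 = 152471/5670, a_3 = -1677181/17010.
c0 = a_0 = 11/9. Peel one level at a time: if S = 1 + c*ζ/S' with S'(0) = 1, then c is the ζ-coefficient of S and S' = c*ζ/(S - 1).
S_1 = c0/f = 1 + (673/105)*ζ + (46747/2450)*ζ^2 + ...; c1 = 673/105.
S_2 = c1*ζ/(S_1 - 1) = 1 + (-140241/47110)*ζ + (-1455405/1811716)*ζ^2 + ...; c2 = -140241/47110.
S_3 = c2*ζ/(S_2 - 1) = 1 + (-16979725/62921462)*ζ + ...; c3 = -16979725/62921462.

The regular C-fraction coefficients are [11/9, 673/105, -140241/47110, -16979725/62921462].


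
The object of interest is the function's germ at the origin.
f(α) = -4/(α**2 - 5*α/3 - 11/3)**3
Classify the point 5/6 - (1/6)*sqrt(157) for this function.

The point is a pole of order 3.

The denominator factor α**2 - 5*α/3 - 11/3 vanishes at 5/6 - (1/6)*sqrt(157) and appears to the power 3; the numerator there equals -4, nonzero, and no other factor vanishes.
Hence a pole whose order is the multiplicity, 3.


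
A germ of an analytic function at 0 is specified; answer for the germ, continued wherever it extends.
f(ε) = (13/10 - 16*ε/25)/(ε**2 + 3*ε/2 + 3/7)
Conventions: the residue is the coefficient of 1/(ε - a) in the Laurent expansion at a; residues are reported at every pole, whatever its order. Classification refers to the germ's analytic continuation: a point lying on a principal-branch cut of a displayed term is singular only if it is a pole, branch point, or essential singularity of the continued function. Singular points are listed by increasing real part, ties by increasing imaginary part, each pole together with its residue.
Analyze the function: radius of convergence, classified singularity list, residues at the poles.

Radius of convergence at 0: 3/4 - (1/28)*sqrt(105).
At -3/4 - (1/28)*sqrt(105): a pole of order 1; residue -8/25 - (89/375)*sqrt(105).
At -3/4 + (1/28)*sqrt(105): a pole of order 1; residue -8/25 + (89/375)*sqrt(105).

Denominator factor (ε**2 + 3*ε/2 + 3/7): discriminant 15/28, real irrational roots -3/4 + (1/28)*sqrt(105) and -3/4 - (1/28)*sqrt(105); poles of order 1, moduli 3/4 - (1/28)*sqrt(105) and 3/4 + (1/28)*sqrt(105).
The radius of convergence is the smallest modulus among the singular points: 3/4 - (1/28)*sqrt(105).
The factor ε**2 + 3*ε/2 + 3/7 splits as (ε - a)(ε - a') with a = -3/4 - (1/28)*sqrt(105), a' = -3/4 + (1/28)*sqrt(105). At the order-1 pole a set g(ε) = (ε - a)*f(ε) = [13/10 - 16*ε/25] / (ε - a').
Simple pole: residue = g(a) at a = -3/4 - (1/28)*sqrt(105), which is -8/25 - (89/375)*sqrt(105).
The factor ε**2 + 3*ε/2 + 3/7 splits as (ε - a)(ε - a') with a = -3/4 + (1/28)*sqrt(105), a' = -3/4 - (1/28)*sqrt(105). At the order-1 pole a set g(ε) = (ε - a)*f(ε) = [13/10 - 16*ε/25] / (ε - a').
Simple pole: residue = g(a) at a = -3/4 + (1/28)*sqrt(105), which is -8/25 + (89/375)*sqrt(105).
List the singular points by increasing real part (a conjugate pair: the negative imaginary part first).


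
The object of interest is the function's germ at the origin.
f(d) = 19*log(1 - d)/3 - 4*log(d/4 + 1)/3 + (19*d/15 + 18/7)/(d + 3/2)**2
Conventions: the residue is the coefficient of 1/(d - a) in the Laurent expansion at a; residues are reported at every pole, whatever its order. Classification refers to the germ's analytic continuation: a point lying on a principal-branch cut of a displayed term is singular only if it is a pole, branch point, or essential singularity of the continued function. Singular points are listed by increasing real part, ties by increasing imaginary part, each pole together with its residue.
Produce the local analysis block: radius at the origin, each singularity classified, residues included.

Denominator factor (d + 3/2)^2: pole of order 2 at -3/2, modulus 3/2.
Branch term (19/3)*log(1 - d/(1)): its argument vanishes at d = 1, a logarithmic branch point, modulus 1.
Branch term (-4/3)*log(1 - d/(-4)): its argument vanishes at d = -4, a logarithmic branch point, modulus 4.
The radius of convergence is the smallest modulus among the singular points: 1.
The branch terms are analytic at -3/2 and contribute nothing to the residue; only the rational part matters.
At the order-2 pole -3/2 set g(d) = (d - (-3/2))^2*(rational part) = 19*d/15 + 18/7.
Order-2 pole: residue = g'(a); g'(-3/2) = 19/15, so the residue is 19/15.
List the singular points by increasing real part (a conjugate pair: the negative imaginary part first).

Radius of convergence at 0: 1.
At -4: a logarithmic branch point.
At -3/2: a pole of order 2; residue 19/15.
At 1: a logarithmic branch point.


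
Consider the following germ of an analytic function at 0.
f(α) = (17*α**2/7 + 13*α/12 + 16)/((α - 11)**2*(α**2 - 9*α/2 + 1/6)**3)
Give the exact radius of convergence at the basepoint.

Denominator factor (α**2 - 9*α/2 + 1/6)^3: discriminant 235/12, real irrational roots 9/4 + (1/12)*sqrt(705) and 9/4 - (1/12)*sqrt(705); poles of order 3, moduli 9/4 + (1/12)*sqrt(705) and 9/4 - (1/12)*sqrt(705).
Denominator factor (α - 11)^2: pole of order 2 at 11, modulus 11.
The radius of convergence is the smallest modulus among the singular points: 9/4 - (1/12)*sqrt(705).

The radius of convergence is 9/4 - (1/12)*sqrt(705).


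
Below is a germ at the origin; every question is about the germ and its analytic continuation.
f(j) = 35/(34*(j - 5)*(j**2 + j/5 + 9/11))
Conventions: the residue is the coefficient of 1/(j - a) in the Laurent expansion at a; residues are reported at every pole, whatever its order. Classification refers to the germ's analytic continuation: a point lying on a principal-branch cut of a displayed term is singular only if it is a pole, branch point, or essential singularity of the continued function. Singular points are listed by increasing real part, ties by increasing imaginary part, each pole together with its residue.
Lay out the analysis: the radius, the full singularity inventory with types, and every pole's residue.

Denominator factor (j**2 + j/5 + 9/11): discriminant -889/275, complex-conjugate roots (-1/10) + ((1/110)*sqrt(9779))*i and (-1/10) - ((1/110)*sqrt(9779))*i; poles of order 1, moduli (3/11)*sqrt(11) and (3/11)*sqrt(11).
Denominator factor (j - 5): pole of order 1 at 5, modulus 5.
The radius of convergence is the smallest modulus among the singular points: (3/11)*sqrt(11).
The factor j**2 + j/5 + 9/11 splits as (j - a)(j - a') with a = (-1/10) - ((1/110)*sqrt(9779))*i, a' = (-1/10) + ((1/110)*sqrt(9779))*i. At the order-1 pole a set g(j) = (j - a)*f(j) = [35/(34*(j - 5))] / (j - a').
Simple pole: residue = g(a) at a = (-1/10) - ((1/110)*sqrt(9779))*i, which is (-77/4012) - ((33/29972)*sqrt(9779))*i.
The factor j**2 + j/5 + 9/11 splits as (j - a)(j - a') with a = (-1/10) + ((1/110)*sqrt(9779))*i, a' = (-1/10) - ((1/110)*sqrt(9779))*i. At the order-1 pole a set g(j) = (j - a)*f(j) = [35/(34*(j - 5))] / (j - a').
Simple pole: residue = g(a) at a = (-1/10) + ((1/110)*sqrt(9779))*i, which is (-77/4012) + ((33/29972)*sqrt(9779))*i.
At the order-1 pole 5 set g(j) = (j - (5))*f(j) = 35/(34*(j**2 + j/5 + 9/11)).
Simple pole: residue = g(a) at a = 5, which is 77/2006.
List the singular points by increasing real part (a conjugate pair: the negative imaginary part first).

Radius of convergence at 0: (3/11)*sqrt(11).
At (-1/10) - ((1/110)*sqrt(9779))*i: a pole of order 1; residue (-77/4012) - ((33/29972)*sqrt(9779))*i.
At (-1/10) + ((1/110)*sqrt(9779))*i: a pole of order 1; residue (-77/4012) + ((33/29972)*sqrt(9779))*i.
At 5: a pole of order 1; residue 77/2006.


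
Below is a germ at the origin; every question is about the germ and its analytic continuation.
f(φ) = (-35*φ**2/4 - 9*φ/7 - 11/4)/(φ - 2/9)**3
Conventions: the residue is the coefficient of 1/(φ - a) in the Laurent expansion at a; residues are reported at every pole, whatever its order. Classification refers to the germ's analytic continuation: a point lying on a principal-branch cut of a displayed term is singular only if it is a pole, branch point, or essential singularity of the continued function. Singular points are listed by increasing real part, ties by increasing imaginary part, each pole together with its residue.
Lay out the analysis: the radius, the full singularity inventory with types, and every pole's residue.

Radius of convergence at 0: 2/9.
At 2/9: a pole of order 3; residue -35/4.

Denominator factor (φ - 2/9)^3: pole of order 3 at 2/9, modulus 2/9.
The radius of convergence is the smallest modulus among the singular points: 2/9.
At the order-3 pole 2/9 set g(φ) = (φ - (2/9))^3*f(φ) = -35*φ**2/4 - 9*φ/7 - 11/4.
Order-3 pole: residue = g''(a)/2; g''(2/9) = -35/2, so the residue is -35/4.


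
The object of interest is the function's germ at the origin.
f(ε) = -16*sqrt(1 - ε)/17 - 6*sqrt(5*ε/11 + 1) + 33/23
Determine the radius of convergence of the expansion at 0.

Branch term (-16/17)*sqrt(1 - ε/(1)): its argument vanishes at ε = 1, a square-root branch point, modulus 1.
Branch term (-6)*sqrt(1 - ε/(-11/5)): its argument vanishes at ε = -11/5, a square-root branch point, modulus 11/5.
The radius of convergence is the smallest modulus among the singular points: 1.

The radius of convergence is 1.


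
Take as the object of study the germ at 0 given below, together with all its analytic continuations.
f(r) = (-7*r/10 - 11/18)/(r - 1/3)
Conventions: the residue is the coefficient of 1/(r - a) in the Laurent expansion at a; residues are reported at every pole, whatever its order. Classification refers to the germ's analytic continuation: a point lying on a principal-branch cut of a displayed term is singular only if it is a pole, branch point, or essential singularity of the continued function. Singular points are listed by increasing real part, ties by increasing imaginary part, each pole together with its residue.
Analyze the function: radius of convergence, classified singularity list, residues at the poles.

Radius of convergence at 0: 1/3.
At 1/3: a pole of order 1; residue -38/45.

Denominator factor (r - 1/3): pole of order 1 at 1/3, modulus 1/3.
The radius of convergence is the smallest modulus among the singular points: 1/3.
At the order-1 pole 1/3 set g(r) = (r - (1/3))*f(r) = -7*r/10 - 11/18.
Simple pole: residue = g(a) at a = 1/3, which is -38/45.


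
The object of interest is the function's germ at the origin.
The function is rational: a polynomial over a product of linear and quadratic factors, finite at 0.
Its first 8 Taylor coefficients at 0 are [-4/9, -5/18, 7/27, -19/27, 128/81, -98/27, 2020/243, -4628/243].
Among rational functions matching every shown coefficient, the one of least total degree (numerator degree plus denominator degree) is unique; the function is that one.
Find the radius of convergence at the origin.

No rational of total degree below 3 reproduces all 8 coefficients; solving the [1/2] Pade equations on them gives f(ψ) = (7*ψ/4 + 2/3)/(ψ**2 - 3*ψ - 3/2), whose expansion matches every shown term.
Denominator factor (ψ**2 - 3*ψ - 3/2): discriminant 15, real irrational roots 3/2 + (1/2)*sqrt(15) and 3/2 - (1/2)*sqrt(15); poles of order 1, moduli 3/2 + (1/2)*sqrt(15) and -3/2 + (1/2)*sqrt(15).
The radius of convergence is the smallest modulus among the singular points: -3/2 + (1/2)*sqrt(15).

The radius of convergence is -3/2 + (1/2)*sqrt(15).


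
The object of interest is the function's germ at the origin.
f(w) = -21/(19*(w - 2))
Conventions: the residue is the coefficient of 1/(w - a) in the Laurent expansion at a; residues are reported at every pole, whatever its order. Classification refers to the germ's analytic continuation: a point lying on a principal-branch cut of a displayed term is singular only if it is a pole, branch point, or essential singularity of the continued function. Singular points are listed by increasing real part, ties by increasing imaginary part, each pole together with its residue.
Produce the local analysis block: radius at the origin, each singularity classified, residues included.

Denominator factor (w - 2): pole of order 1 at 2, modulus 2.
The radius of convergence is the smallest modulus among the singular points: 2.
At the order-1 pole 2 set g(w) = (w - (2))*f(w) = -21/19.
Simple pole: residue = g(a) at a = 2, which is -21/19.

Radius of convergence at 0: 2.
At 2: a pole of order 1; residue -21/19.


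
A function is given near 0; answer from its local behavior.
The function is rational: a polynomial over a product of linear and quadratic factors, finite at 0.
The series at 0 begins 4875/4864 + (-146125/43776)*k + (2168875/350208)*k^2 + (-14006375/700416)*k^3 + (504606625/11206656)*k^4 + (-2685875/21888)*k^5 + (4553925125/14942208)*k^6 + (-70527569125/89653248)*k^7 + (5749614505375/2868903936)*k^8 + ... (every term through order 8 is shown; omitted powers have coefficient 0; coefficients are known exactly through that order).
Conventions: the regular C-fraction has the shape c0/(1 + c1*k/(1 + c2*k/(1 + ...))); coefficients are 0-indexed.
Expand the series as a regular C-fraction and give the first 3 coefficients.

Taylor coefficients (read off): a_0 = 4875/4864, a_1 = -146125/43776, a_2 = 2168875/350208.
c0 = a_0 = 4875/4864. Peel one level at a time: if S = 1 + c*k/S' with S'(0) = 1, then c is the k-coefficient of S and S' = c*k/(S - 1).
S_1 = c0/f = 1 + (1169/351)*k + (4842287/985608)*k^2 + ...; c1 = 1169/351.
S_2 = c1*k/(S_1 - 1) = 1 + (-4842287/3282552)*k + ...; c2 = -4842287/3282552.

The regular C-fraction coefficients are [4875/4864, 1169/351, -4842287/3282552].


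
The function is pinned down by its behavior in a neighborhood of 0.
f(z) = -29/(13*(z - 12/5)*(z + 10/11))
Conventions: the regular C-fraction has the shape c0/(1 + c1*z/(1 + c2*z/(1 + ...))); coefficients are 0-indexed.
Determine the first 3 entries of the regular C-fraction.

The regular C-fraction coefficients are [319/312, 41/60, 55/82].

Taylor coefficients (expand at 0): a_0 = 319/312, a_1 = -13079/18720, a_2 = 1062589/1123200.
c0 = a_0 = 319/312. Peel one level at a time: if S = 1 + c*z/S' with S'(0) = 1, then c is the z-coefficient of S and S' = c*z/(S - 1).
S_1 = c0/f = 1 + (41/60)*z + (-11/24)*z^2 + ...; c1 = 41/60.
S_2 = c1*z/(S_1 - 1) = 1 + (55/82)*z + ...; c2 = 55/82.


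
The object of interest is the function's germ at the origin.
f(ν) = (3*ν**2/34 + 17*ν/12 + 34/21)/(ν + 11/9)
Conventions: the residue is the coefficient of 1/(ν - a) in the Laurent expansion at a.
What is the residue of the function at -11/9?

The residue is 83/4284.

At the order-1 pole -11/9 set g(ν) = (ν - (-11/9))*f(ν) = 3*ν**2/34 + 17*ν/12 + 34/21.
Simple pole: residue = g(a) at a = -11/9, which is 83/4284.


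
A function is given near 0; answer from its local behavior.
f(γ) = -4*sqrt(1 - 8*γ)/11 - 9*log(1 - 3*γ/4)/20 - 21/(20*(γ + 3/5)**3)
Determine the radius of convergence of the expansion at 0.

The radius of convergence is 1/8.

Denominator factor (γ + 3/5)^3: pole of order 3 at -3/5, modulus 3/5.
Branch term (-4/11)*sqrt(1 - γ/(1/8)): its argument vanishes at γ = 1/8, a square-root branch point, modulus 1/8.
Branch term (-9/20)*log(1 - γ/(4/3)): its argument vanishes at γ = 4/3, a logarithmic branch point, modulus 4/3.
The radius of convergence is the smallest modulus among the singular points: 1/8.


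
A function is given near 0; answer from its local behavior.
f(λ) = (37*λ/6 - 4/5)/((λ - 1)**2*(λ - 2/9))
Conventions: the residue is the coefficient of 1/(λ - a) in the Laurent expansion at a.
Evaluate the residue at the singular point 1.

The residue is -33/35.

At the order-2 pole 1 set g(λ) = (λ - (1))^2*f(λ) = (37*λ/6 - 4/5)/(λ - 2/9).
Order-2 pole: residue = g'(a); g'(1) = -33/35, so the residue is -33/35.


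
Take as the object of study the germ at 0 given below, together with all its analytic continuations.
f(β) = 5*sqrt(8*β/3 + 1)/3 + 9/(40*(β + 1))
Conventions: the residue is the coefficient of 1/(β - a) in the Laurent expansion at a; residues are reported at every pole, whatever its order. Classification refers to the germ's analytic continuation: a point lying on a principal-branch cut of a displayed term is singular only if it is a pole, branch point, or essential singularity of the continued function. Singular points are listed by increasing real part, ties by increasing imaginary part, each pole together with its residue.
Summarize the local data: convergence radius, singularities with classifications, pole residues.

Radius of convergence at 0: 3/8.
At -1: a pole of order 1; residue 9/40.
At -3/8: an algebraic (square-root) branch point.

Denominator factor (β + 1): pole of order 1 at -1, modulus 1.
Branch term (5/3)*sqrt(1 - β/(-3/8)): its argument vanishes at β = -3/8, a square-root branch point, modulus 3/8.
The radius of convergence is the smallest modulus among the singular points: 3/8.
The branch term is analytic at -1 and contributes nothing to the residue; only the rational part matters.
At the order-1 pole -1 set g(β) = (β - (-1))*(rational part) = 9/40.
Simple pole: residue = g(a) at a = -1, which is 9/40.
List the singular points by increasing real part (a conjugate pair: the negative imaginary part first).


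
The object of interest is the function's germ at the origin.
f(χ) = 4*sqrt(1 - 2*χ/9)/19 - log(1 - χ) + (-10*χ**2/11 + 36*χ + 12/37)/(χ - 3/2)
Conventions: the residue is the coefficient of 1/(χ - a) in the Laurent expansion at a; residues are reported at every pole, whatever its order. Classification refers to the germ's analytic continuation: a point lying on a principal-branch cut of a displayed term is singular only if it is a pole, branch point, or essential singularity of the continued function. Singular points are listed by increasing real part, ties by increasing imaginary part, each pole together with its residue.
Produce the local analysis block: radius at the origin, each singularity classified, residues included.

Denominator factor (χ - 3/2): pole of order 1 at 3/2, modulus 3/2.
Branch term (-1)*log(1 - χ/(1)): its argument vanishes at χ = 1, a logarithmic branch point, modulus 1.
Branch term (4/19)*sqrt(1 - χ/(9/2)): its argument vanishes at χ = 9/2, a square-root branch point, modulus 9/2.
The radius of convergence is the smallest modulus among the singular points: 1.
The branch terms are analytic at 3/2 and contribute nothing to the residue; only the rational part matters.
At the order-1 pole 3/2 set g(χ) = (χ - (3/2))*(rational part) = -10*χ**2/11 + 36*χ + 12/37.
Simple pole: residue = g(a) at a = 3/2, which is 42555/814.
List the singular points by increasing real part (a conjugate pair: the negative imaginary part first).

Radius of convergence at 0: 1.
At 1: a logarithmic branch point.
At 3/2: a pole of order 1; residue 42555/814.
At 9/2: an algebraic (square-root) branch point.


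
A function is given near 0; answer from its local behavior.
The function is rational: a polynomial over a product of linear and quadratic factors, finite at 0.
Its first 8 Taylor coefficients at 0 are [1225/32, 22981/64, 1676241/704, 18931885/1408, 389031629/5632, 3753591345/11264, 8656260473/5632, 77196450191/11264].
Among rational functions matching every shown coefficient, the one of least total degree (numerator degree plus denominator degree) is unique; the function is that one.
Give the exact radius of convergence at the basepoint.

The radius of convergence is 2/7.

No rational of total degree below 5 reproduces all 8 coefficients; solving the [2/3] Pade equations on them gives f(n) = (-9*n**2/22 + n - 25/28)/(n - 2/7)**3, whose expansion matches every shown term.
Denominator factor (n - 2/7)^3: pole of order 3 at 2/7, modulus 2/7.
The radius of convergence is the smallest modulus among the singular points: 2/7.


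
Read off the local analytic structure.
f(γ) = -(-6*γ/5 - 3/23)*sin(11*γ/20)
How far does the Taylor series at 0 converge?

The radius of convergence is infinite.

The factor -sin(11*γ/20) is entire and contributes no finite singular point.
The polynomial part has no poles.
No finite singular points: the Taylor series at 0 converges everywhere.


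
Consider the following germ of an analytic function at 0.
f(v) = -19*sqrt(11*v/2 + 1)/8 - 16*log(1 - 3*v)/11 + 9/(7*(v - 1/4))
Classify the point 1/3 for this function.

The term (-16/11)*log(1 - v/(1/3)) has argument 1 - 1/3/(1/3) = 0 at 1/3: a logarithmic (infinitely-sheeted) branch point; the remaining terms are analytic or single-valued there.

The point is a logarithmic branch point.


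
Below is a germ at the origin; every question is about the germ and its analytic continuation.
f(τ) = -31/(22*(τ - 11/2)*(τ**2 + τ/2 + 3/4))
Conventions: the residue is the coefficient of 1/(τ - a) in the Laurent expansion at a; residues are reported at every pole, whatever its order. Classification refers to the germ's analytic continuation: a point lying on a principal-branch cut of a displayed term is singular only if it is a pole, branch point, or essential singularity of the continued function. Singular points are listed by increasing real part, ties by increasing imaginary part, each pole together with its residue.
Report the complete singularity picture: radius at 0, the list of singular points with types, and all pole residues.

Radius of convergence at 0: (1/2)*sqrt(3).
At (-1/4) - ((1/4)*sqrt(11))*i: a pole of order 1; residue (31/1485) + ((713/16335)*sqrt(11))*i.
At (-1/4) + ((1/4)*sqrt(11))*i: a pole of order 1; residue (31/1485) - ((713/16335)*sqrt(11))*i.
At 11/2: a pole of order 1; residue -62/1485.

Denominator factor (τ**2 + τ/2 + 3/4): discriminant -11/4, complex-conjugate roots (-1/4) + ((1/4)*sqrt(11))*i and (-1/4) - ((1/4)*sqrt(11))*i; poles of order 1, moduli (1/2)*sqrt(3) and (1/2)*sqrt(3).
Denominator factor (τ - 11/2): pole of order 1 at 11/2, modulus 11/2.
The radius of convergence is the smallest modulus among the singular points: (1/2)*sqrt(3).
The factor τ**2 + τ/2 + 3/4 splits as (τ - a)(τ - a') with a = (-1/4) - ((1/4)*sqrt(11))*i, a' = (-1/4) + ((1/4)*sqrt(11))*i. At the order-1 pole a set g(τ) = (τ - a)*f(τ) = [-31/(22*(τ - 11/2))] / (τ - a').
Simple pole: residue = g(a) at a = (-1/4) - ((1/4)*sqrt(11))*i, which is (31/1485) + ((713/16335)*sqrt(11))*i.
The factor τ**2 + τ/2 + 3/4 splits as (τ - a)(τ - a') with a = (-1/4) + ((1/4)*sqrt(11))*i, a' = (-1/4) - ((1/4)*sqrt(11))*i. At the order-1 pole a set g(τ) = (τ - a)*f(τ) = [-31/(22*(τ - 11/2))] / (τ - a').
Simple pole: residue = g(a) at a = (-1/4) + ((1/4)*sqrt(11))*i, which is (31/1485) - ((713/16335)*sqrt(11))*i.
At the order-1 pole 11/2 set g(τ) = (τ - (11/2))*f(τ) = -31/(22*(τ**2 + τ/2 + 3/4)).
Simple pole: residue = g(a) at a = 11/2, which is -62/1485.
List the singular points by increasing real part (a conjugate pair: the negative imaginary part first).


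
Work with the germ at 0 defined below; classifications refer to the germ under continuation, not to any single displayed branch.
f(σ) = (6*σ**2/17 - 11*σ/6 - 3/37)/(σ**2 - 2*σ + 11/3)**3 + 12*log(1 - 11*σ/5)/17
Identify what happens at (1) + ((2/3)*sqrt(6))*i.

The point is a pole of order 3.

The denominator factor σ**2 - 2*σ + 11/3 vanishes at (1) + ((2/3)*sqrt(6))*i and appears to the power 3; the numerator there equals (-9445/3774) - ((115/153)*sqrt(6))*i, nonzero, and no other factor vanishes.
The branch terms are analytic at this point.
Hence a pole whose order is the multiplicity, 3.
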